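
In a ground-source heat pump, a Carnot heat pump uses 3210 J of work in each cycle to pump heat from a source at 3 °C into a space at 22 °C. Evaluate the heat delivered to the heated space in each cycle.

T_H = 22 °C → 22 + 273.15 = 295.15 K.
T_C = 3 °C → 3 + 273.15 = 276.15 K.
For a reversible heat pump, COP_HP = T_H/(T_H − T_C) = 295.15/19.00 = 15.5342.
Q_H = COP_HP · W = 15.5342 × 3210 = 49900 J.

Q_H ≈ 49900 J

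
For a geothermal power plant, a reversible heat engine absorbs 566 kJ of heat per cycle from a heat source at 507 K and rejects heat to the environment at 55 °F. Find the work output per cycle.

W ≈ 247 kJ

T_C = 55 °F → (55 − 32) × 5/9 = 12.78 °C = 285.93 K.
The Carnot efficiency is η = 1 − T_C/T_H = 1 − 285.93/507.00 = 0.4360.
W = η·Q_H = 0.4360 × 566 = 247 kJ.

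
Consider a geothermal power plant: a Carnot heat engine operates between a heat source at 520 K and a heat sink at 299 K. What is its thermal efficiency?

The Carnot efficiency is η = 1 − T_C/T_H = 1 − 299.00/520.00 = 0.425.

η ≈ 0.425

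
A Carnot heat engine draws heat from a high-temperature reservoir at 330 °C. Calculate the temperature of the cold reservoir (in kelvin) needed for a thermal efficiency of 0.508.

T_H = 330 °C → 330 + 273.15 = 603.15 K.
From η = 1 − T_C/T_H, T_C = T_H·(1 − η) = 603.15 × (1 − 0.508) = 297 K.

T_C ≈ 297 K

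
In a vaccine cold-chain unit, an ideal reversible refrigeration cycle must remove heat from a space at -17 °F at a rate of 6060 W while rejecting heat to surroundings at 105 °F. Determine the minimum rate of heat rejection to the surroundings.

Q̇_H ≈ 7730 W

T_H = 105 °F → (105 − 32) × 5/9 = 40.56 °C = 313.71 K.
T_C = -17 °F → (-17 − 32) × 5/9 = -27.22 °C = 245.93 K.
For a reversible cycle Q_H/Q_C = T_H/T_C, so Q_H = Q_C·T_H/T_C = 6060 × 313.71/245.93 = 7730 W.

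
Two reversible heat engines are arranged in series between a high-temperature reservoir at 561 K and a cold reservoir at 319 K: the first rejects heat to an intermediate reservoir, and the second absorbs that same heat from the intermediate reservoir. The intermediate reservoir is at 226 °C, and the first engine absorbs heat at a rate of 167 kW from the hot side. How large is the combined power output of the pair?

Two reversible stages in series are equivalent to a single Carnot engine between T_H and T_C, so η_total = 1 − T_C/T_H = 1 − 319.00/561.00 = 0.4314.
W_total = η_total · Q_H = 0.4314 × 167 = 72.04 kW.

Ẇ_total ≈ 72.04 kW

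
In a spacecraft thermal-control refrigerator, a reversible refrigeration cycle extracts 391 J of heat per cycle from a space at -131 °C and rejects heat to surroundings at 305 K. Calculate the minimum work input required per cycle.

T_C = -131 °C → -131 + 273.15 = 142.15 K.
Carnot COP: COP_R = T_C/(T_H − T_C) = 142.15/162.85 = 0.8729.
W = Q_C/COP_R = 391/0.8729 = 448 J.

W_in ≈ 448 J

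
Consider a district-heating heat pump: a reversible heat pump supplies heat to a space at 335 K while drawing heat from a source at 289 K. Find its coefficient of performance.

The Carnot heat-pump COP is COP_HP = T_H/(T_H − T_C) = 335.00/(335.00 − 289.00) = 7.283.

COP_HP ≈ 7.283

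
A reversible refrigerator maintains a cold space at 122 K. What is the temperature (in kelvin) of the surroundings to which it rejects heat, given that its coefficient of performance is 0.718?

T_H ≈ 292 K

COP_R = T_C/(T_H − T_C) ⇒ T_H = T_C·(1 + 1/COP_R) = 122.00 × (1 + 1/0.718) = 292 K.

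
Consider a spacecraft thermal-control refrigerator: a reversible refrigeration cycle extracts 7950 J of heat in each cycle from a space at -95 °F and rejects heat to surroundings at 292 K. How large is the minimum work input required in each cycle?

T_C = -95 °F → (-95 − 32) × 5/9 = -70.56 °C = 202.59 K.
The reversible coefficient of performance is COP_R = T_C/(T_H − T_C) = 202.59/89.41 = 2.2660.
W = Q_C/COP_R = 7950/2.2660 = 3510 J.

W_in ≈ 3510 J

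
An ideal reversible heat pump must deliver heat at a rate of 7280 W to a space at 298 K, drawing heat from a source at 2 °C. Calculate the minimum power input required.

Ẇ_in ≈ 558 W

T_C = 2 °C → 2 + 273.15 = 275.15 K.
For a reversible heat pump, COP_HP = T_H/(T_H − T_C) = 298.00/22.85 = 13.0416.
W = Q_H/COP_HP = 7280/13.0416 = 558 W.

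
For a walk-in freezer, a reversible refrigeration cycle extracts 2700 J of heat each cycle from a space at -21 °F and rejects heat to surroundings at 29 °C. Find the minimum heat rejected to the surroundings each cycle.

Q_H ≈ 3350 J

T_H = 29 °C → 29 + 273.15 = 302.15 K.
T_C = -21 °F → (-21 − 32) × 5/9 = -29.44 °C = 243.71 K.
For a reversible cycle Q_H/Q_C = T_H/T_C, so Q_H = Q_C·T_H/T_C = 2700 × 302.15/243.71 = 3350 J.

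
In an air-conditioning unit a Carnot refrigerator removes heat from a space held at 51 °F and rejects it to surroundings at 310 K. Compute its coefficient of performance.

COP_R ≈ 10.79

T_C = 51 °F → (51 − 32) × 5/9 = 10.56 °C = 283.71 K.
Carnot COP: COP_R = T_C/(T_H − T_C) = 283.71/(310.00 − 283.71) = 10.79.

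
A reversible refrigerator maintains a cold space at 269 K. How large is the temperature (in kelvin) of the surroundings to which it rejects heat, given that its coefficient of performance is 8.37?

T_H ≈ 301 K

COP_R = T_C/(T_H − T_C) ⇒ T_H = T_C·(1 + 1/COP_R) = 269.00 × (1 + 1/8.37) = 301 K.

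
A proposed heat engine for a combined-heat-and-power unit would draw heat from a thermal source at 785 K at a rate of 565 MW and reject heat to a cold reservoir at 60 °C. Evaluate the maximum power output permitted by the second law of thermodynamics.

Ẇ_max ≈ 325.2 MW

T_C = 60 °C → 60 + 273.15 = 333.15 K.
By the Carnot theorem, η_max = 1 − T_C/T_H = 1 − 333.15/785.00 = 0.5756.
W_max = η_max · Q_H = 0.5756 × 565 = 325.2 MW.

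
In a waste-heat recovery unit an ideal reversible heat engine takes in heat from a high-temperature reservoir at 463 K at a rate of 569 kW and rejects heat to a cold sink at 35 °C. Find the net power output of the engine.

Ẇ ≈ 190 kW

T_C = 35 °C → 35 + 273.15 = 308.15 K.
Since the cycle is reversible, η = 1 − T_C/T_H = 1 − 308.15/463.00 = 0.3344.
W = η·Q_H = 0.3344 × 569 = 190 kW.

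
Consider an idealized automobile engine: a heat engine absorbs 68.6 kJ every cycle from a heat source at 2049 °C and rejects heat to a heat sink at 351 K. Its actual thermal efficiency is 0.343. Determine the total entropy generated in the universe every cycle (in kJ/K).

T_H = 2049 °C → 2049 + 273.15 = 2322.15 K.
W = η·Q_H = 0.343 × 68.6 = 23.53 kJ, so Q_C = Q_H − W = 45.07 kJ.
Reservoir entropy changes: ΔS_H = −Q_H/T_H = −68.6/2322.15 = -0.02954 kJ/K and ΔS_C = +Q_C/T_C = 45.07/351.00 = 0.1284 kJ/K.
ΔS_univ = −Q_H/T_H + Q_C/T_C = 0.09886 kJ/K (> 0, since η = 0.343 < η_Carnot = 0.849).

ΔS_univ ≈ 0.09886 kJ/K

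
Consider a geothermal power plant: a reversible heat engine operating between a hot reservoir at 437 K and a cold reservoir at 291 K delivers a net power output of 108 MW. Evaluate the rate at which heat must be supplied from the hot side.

For a reversible engine, η = 1 − T_C/T_H = 1 − 291.00/437.00 = 0.3341.
Q_H = W/η = 108/0.3341 = 323 MW.

Q̇_H ≈ 323 MW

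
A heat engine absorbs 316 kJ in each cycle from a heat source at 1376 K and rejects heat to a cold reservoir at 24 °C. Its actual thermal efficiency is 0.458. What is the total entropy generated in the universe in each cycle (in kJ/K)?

T_C = 24 °C → 24 + 273.15 = 297.15 K.
W = η·Q_H = 0.458 × 316 = 144.7 kJ, so Q_C = Q_H − W = 171.3 kJ.
Entropy balance on the reservoirs: −Q_H/T_H = -0.2297 kJ/K, +Q_C/T_C = 0.5764 kJ/K.
ΔS_univ = −Q_H/T_H + Q_C/T_C = 0.3467 kJ/K (> 0, since η = 0.458 < η_Carnot = 0.784).

ΔS_univ ≈ 0.3467 kJ/K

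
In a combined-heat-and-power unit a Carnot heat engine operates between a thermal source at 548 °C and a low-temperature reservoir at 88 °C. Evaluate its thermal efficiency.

η ≈ 0.5602

T_H = 548 °C → 548 + 273.15 = 821.15 K.
T_C = 88 °C → 88 + 273.15 = 361.15 K.
η_rev = 1 − T_C/T_H = 1 − 361.15/821.15 = 0.5602.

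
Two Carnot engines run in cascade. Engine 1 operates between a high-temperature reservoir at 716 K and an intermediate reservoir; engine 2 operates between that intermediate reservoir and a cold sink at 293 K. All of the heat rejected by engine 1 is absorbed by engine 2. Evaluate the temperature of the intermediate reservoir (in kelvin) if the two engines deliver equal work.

T_m ≈ 504.5 K

For reversible stages Q_m = Q_H·(T_m/T_H). Setting W₁ = Q_H(1 − T_m/T_H) equal to W₂ = Q_m(1 − T_C/T_m) = Q_H·(T_m − T_C)/T_H gives T_H − T_m = T_m − T_C, so T_m = (T_H + T_C)/2 = (716.00 + 293.00)/2 = 504.5 K.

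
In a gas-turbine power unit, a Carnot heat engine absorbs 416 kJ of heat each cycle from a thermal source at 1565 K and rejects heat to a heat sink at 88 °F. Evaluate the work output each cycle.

W ≈ 335 kJ

T_C = 88 °F → (88 − 32) × 5/9 = 31.11 °C = 304.26 K.
For a reversible engine, η = 1 − T_C/T_H = 1 − 304.26/1565.00 = 0.8056.
W = η·Q_H = 0.8056 × 416 = 335 kJ.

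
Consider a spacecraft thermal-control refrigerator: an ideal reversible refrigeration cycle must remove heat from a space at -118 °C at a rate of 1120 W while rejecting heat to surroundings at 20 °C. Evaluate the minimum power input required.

T_H = 20 °C → 20 + 273.15 = 293.15 K.
T_C = -118 °C → -118 + 273.15 = 155.15 K.
The reversible coefficient of performance is COP_R = T_C/(T_H − T_C) = 155.15/138.00 = 1.1243.
W = Q_C/COP_R = 1120/1.1243 = 996.2 W.

Ẇ_in ≈ 996.2 W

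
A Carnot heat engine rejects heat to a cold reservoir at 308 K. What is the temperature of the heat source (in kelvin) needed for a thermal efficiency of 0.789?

T_H ≈ 1460 K

From η = 1 − T_C/T_H, solving for T_H gives T_H = T_C/(1 − η) = 308.00/(1 − 0.789) = 1460 K.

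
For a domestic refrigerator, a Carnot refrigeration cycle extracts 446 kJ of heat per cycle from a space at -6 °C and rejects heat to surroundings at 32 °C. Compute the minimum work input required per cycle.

T_H = 32 °C → 32 + 273.15 = 305.15 K.
T_C = -6 °C → -6 + 273.15 = 267.15 K.
COP_R = T_C/(T_H − T_C) = 267.15/38.00 = 7.0303.
W = Q_C/COP_R = 446/7.0303 = 63.4 kJ.

W_in ≈ 63.4 kJ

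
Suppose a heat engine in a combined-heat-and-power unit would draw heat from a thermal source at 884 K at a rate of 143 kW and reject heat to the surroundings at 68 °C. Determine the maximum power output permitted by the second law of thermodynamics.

T_C = 68 °C → 68 + 273.15 = 341.15 K.
No engine can exceed the Carnot limit: η_max = 1 − T_C/T_H = 1 − 341.15/884.00 = 0.6141.
W_max = η_max · Q_H = 0.6141 × 143 = 87.8 kW.

Ẇ_max ≈ 87.8 kW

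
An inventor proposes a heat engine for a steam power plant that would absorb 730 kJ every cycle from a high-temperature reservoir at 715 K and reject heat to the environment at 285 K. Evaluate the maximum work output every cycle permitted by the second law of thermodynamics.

W_max ≈ 439.0 kJ

By the Carnot theorem, η_max = 1 − T_C/T_H = 1 − 285.00/715.00 = 0.6014.
W_max = η_max · Q_H = 0.6014 × 730 = 439.0 kJ.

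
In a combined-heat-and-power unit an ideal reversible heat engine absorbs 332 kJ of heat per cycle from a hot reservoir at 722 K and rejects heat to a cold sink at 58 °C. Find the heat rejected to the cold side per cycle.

T_C = 58 °C → 58 + 273.15 = 331.15 K.
η_rev = 1 − T_C/T_H = 1 − 331.15/722.00 = 0.5413.
For a reversible cycle Q_C/Q_H = T_C/T_H, so Q_C = 332 × 331.15/722.00 = 152 kJ.

Q_C ≈ 152 kJ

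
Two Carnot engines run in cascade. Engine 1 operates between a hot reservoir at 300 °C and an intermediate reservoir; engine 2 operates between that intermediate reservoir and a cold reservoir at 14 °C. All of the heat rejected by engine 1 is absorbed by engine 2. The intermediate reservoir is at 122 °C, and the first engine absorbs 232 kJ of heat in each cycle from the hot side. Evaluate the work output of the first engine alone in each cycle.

W₁ ≈ 72.1 kJ

T_H = 300 °C → 300 + 273.15 = 573.15 K.
T_C = 14 °C → 14 + 273.15 = 287.15 K.
T_m = 122 °C → 122 + 273.15 = 395.15 K.
First-stage efficiency η₁ = 1 − T_m/T_H = 1 − 395.15/573.15 = 0.3106.
W₁ = η₁·Q_H = 0.3106 × 232 = 72.1 kJ.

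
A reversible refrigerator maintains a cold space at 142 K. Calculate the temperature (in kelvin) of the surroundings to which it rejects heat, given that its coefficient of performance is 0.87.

T_H ≈ 305.2 K

COP_R = T_C/(T_H − T_C) ⇒ T_H = T_C·(1 + 1/COP_R) = 142.00 × (1 + 1/0.87) = 305.2 K.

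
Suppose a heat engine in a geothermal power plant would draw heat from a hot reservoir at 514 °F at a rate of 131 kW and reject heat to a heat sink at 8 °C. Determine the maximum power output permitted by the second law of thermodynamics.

Ẇ_max ≈ 62.9 kW

T_H = 514 °F → (514 − 32) × 5/9 = 267.78 °C = 540.93 K.
T_C = 8 °C → 8 + 273.15 = 281.15 K.
By the Carnot theorem, η_max = 1 − T_C/T_H = 1 − 281.15/540.93 = 0.4802.
W_max = η_max · Q_H = 0.4802 × 131 = 62.9 kW.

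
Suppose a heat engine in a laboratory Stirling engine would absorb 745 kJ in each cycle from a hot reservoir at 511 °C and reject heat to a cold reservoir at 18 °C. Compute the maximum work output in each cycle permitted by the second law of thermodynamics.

W_max ≈ 468.4 kJ

T_H = 511 °C → 511 + 273.15 = 784.15 K.
T_C = 18 °C → 18 + 273.15 = 291.15 K.
The upper bound on efficiency is η_max = 1 − T_C/T_H = 1 − 291.15/784.15 = 0.6287.
W_max = η_max · Q_H = 0.6287 × 745 = 468.4 kJ.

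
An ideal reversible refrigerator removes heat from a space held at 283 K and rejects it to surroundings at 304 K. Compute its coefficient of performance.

Carnot COP: COP_R = T_C/(T_H − T_C) = 283.00/(304.00 − 283.00) = 13.48.

COP_R ≈ 13.48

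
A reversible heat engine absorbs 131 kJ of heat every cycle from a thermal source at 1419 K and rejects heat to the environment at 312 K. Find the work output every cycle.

η_rev = 1 − T_C/T_H = 1 − 312.00/1419.00 = 0.7801.
W = η·Q_H = 0.7801 × 131 = 102.2 kJ.

W ≈ 102.2 kJ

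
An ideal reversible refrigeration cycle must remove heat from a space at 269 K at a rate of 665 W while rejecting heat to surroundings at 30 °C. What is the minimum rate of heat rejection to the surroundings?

T_H = 30 °C → 30 + 273.15 = 303.15 K.
For a reversible cycle Q_H/Q_C = T_H/T_C, so Q_H = Q_C·T_H/T_C = 665 × 303.15/269.00 = 749.4 W.

Q̇_H ≈ 749.4 W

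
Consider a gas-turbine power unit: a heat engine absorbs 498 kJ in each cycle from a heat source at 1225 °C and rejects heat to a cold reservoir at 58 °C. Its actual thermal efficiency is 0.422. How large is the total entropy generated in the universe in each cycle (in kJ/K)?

T_H = 1225 °C → 1225 + 273.15 = 1498.15 K.
T_C = 58 °C → 58 + 273.15 = 331.15 K.
W = η·Q_H = 0.422 × 498 = 210.2 kJ, so Q_C = Q_H − W = 287.8 kJ.
Entropy balance on the reservoirs: −Q_H/T_H = -0.3324 kJ/K, +Q_C/T_C = 0.8692 kJ/K.
ΔS_univ = −Q_H/T_H + Q_C/T_C = 0.537 kJ/K (> 0, since η = 0.422 < η_Carnot = 0.779).

ΔS_univ ≈ 0.537 kJ/K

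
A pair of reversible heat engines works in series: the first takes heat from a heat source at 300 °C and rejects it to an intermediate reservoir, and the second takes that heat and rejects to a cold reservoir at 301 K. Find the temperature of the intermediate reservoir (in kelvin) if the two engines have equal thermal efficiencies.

T_m ≈ 415 K

T_H = 300 °C → 300 + 273.15 = 573.15 K.
Equal efficiencies require 1 − T_m/T_H = 1 − T_C/T_m, i.e. T_m/T_H = T_C/T_m, so T_m = √(T_H·T_C) = √(573.15 × 301.00) = 415 K.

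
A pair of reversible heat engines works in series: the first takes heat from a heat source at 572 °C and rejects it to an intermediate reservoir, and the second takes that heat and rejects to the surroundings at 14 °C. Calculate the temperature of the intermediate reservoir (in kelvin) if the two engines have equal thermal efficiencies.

T_H = 572 °C → 572 + 273.15 = 845.15 K.
T_C = 14 °C → 14 + 273.15 = 287.15 K.
Equal efficiencies require 1 − T_m/T_H = 1 − T_C/T_m, i.e. T_m/T_H = T_C/T_m, so T_m = √(T_H·T_C) = √(845.15 × 287.15) = 493 K.

T_m ≈ 493 K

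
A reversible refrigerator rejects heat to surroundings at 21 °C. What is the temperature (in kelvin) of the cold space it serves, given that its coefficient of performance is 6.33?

T_H = 21 °C → 21 + 273.15 = 294.15 K.
COP_R = T_C/(T_H − T_C) ⇒ T_C = T_H·COP_R/(1 + COP_R) = 294.15 × 6.33/(1 + 6.33) = 254 K.

T_C ≈ 254 K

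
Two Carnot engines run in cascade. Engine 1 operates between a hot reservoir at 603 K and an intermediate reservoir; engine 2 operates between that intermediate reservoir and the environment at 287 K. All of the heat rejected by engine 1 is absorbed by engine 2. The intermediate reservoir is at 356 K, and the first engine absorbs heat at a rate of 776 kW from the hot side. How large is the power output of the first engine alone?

Ẇ₁ ≈ 318 kW

First-stage efficiency η₁ = 1 − T_m/T_H = 1 − 356.00/603.00 = 0.4096.
W₁ = η₁·Q_H = 0.4096 × 776 = 318 kW.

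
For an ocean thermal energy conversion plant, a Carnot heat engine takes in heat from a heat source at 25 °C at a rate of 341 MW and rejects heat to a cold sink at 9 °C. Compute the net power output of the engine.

T_H = 25 °C → 25 + 273.15 = 298.15 K.
T_C = 9 °C → 9 + 273.15 = 282.15 K.
Carnot efficiency: η = 1 − T_C/T_H = 1 − 282.15/298.15 = 0.0537.
W = η·Q_H = 0.0537 × 341 = 18.3 MW.

Ẇ ≈ 18.3 MW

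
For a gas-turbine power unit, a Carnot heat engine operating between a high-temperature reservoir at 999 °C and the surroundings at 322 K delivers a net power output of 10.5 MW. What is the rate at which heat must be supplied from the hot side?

T_H = 999 °C → 999 + 273.15 = 1272.15 K.
The Carnot efficiency is η = 1 − T_C/T_H = 1 − 322.00/1272.15 = 0.7469.
Q_H = W/η = 10.5/0.7469 = 14.06 MW.

Q̇_H ≈ 14.06 MW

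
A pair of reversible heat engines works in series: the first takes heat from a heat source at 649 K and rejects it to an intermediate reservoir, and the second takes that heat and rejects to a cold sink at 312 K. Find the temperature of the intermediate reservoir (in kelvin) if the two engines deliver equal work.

T_m ≈ 480.5 K

For reversible stages Q_m = Q_H·(T_m/T_H). Setting W₁ = Q_H(1 − T_m/T_H) equal to W₂ = Q_m(1 − T_C/T_m) = Q_H·(T_m − T_C)/T_H gives T_H − T_m = T_m − T_C, so T_m = (T_H + T_C)/2 = (649.00 + 312.00)/2 = 480.5 K.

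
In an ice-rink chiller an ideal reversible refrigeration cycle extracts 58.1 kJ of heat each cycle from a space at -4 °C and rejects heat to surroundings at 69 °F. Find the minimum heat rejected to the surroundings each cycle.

T_H = 69 °F → (69 − 32) × 5/9 = 20.56 °C = 293.71 K.
T_C = -4 °C → -4 + 273.15 = 269.15 K.
For a reversible cycle Q_H/Q_C = T_H/T_C, so Q_H = Q_C·T_H/T_C = 58.1 × 293.71/269.15 = 63.40 kJ.

Q_H ≈ 63.40 kJ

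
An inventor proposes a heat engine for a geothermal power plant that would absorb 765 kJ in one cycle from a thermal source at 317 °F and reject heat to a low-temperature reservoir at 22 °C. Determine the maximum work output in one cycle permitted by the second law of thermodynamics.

W_max ≈ 242 kJ

T_H = 317 °F → (317 − 32) × 5/9 = 158.33 °C = 431.48 K.
T_C = 22 °C → 22 + 273.15 = 295.15 K.
The upper bound on efficiency is η_max = 1 − T_C/T_H = 1 − 295.15/431.48 = 0.3160.
W_max = η_max · Q_H = 0.3160 × 765 = 242 kJ.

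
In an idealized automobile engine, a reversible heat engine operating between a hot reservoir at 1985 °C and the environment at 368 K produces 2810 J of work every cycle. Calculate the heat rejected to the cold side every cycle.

T_H = 1985 °C → 1985 + 273.15 = 2258.15 K.
Carnot efficiency: η = 1 − T_C/T_H = 1 − 368.00/2258.15 = 0.8370.
Since Q_C/Q_H = T_C/T_H and Q_H = W/η, Q_C = W·T_C/(T_H − T_C) = 2810 × 368.00/1890.15 = 547 J.

Q_C ≈ 547 J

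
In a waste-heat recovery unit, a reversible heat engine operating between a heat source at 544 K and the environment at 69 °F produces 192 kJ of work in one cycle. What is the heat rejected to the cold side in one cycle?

Q_C ≈ 225 kJ

T_C = 69 °F → (69 − 32) × 5/9 = 20.56 °C = 293.71 K.
η_rev = 1 − T_C/T_H = 1 − 293.71/544.00 = 0.4601.
Since Q_C/Q_H = T_C/T_H and Q_H = W/η, Q_C = W·T_C/(T_H − T_C) = 192 × 293.71/250.29 = 225 kJ.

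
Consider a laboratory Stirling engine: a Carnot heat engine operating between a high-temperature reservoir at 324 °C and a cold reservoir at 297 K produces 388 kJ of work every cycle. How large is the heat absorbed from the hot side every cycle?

T_H = 324 °C → 324 + 273.15 = 597.15 K.
For a reversible engine, η = 1 − T_C/T_H = 1 − 297.00/597.15 = 0.5026.
Q_H = W/η = 388/0.5026 = 772 kJ.

Q_H ≈ 772 kJ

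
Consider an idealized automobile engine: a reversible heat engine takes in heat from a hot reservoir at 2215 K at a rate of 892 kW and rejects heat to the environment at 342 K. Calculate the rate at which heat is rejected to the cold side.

Since the cycle is reversible, η = 1 − T_C/T_H = 1 − 342.00/2215.00 = 0.8456.
For a reversible cycle Q_C/Q_H = T_C/T_H, so Q_C = 892 × 342.00/2215.00 = 138 kW.

Q̇_C ≈ 138 kW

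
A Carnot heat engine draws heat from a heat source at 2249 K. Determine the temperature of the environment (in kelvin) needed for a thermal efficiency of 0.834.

T_C ≈ 373.3 K

From η = 1 − T_C/T_H, T_C = T_H·(1 − η) = 2249.00 × (1 − 0.834) = 373.3 K.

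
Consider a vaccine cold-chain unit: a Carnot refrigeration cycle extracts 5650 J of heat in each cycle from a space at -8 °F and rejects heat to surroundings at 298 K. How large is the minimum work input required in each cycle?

T_C = -8 °F → (-8 − 32) × 5/9 = -22.22 °C = 250.93 K.
For a reversible refrigerator, COP_R = T_C/(T_H − T_C) = 250.93/47.07 = 5.3307.
W = Q_C/COP_R = 5650/5.3307 = 1060 J.

W_in ≈ 1060 J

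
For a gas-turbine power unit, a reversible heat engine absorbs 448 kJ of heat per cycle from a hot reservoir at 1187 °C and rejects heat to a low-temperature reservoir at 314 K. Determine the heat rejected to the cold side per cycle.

T_H = 1187 °C → 1187 + 273.15 = 1460.15 K.
Since the cycle is reversible, η = 1 − T_C/T_H = 1 − 314.00/1460.15 = 0.7850.
For a reversible cycle Q_C/Q_H = T_C/T_H, so Q_C = 448 × 314.00/1460.15 = 96.34 kJ.

Q_C ≈ 96.34 kJ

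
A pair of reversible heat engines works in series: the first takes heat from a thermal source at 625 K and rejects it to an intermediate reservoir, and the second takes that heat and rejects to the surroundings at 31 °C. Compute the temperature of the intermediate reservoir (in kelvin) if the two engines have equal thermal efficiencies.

T_C = 31 °C → 31 + 273.15 = 304.15 K.
Equal efficiencies require 1 − T_m/T_H = 1 − T_C/T_m, i.e. T_m/T_H = T_C/T_m, so T_m = √(T_H·T_C) = √(625.00 × 304.15) = 436 K.

T_m ≈ 436 K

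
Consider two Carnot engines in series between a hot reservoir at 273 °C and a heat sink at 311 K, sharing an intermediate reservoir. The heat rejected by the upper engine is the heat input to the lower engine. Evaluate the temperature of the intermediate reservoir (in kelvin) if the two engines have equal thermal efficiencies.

T_m ≈ 412.1 K

T_H = 273 °C → 273 + 273.15 = 546.15 K.
Equal efficiencies require 1 − T_m/T_H = 1 − T_C/T_m, i.e. T_m/T_H = T_C/T_m, so T_m = √(T_H·T_C) = √(546.15 × 311.00) = 412.1 K.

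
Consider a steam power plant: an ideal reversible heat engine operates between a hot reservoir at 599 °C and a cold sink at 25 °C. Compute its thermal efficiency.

T_H = 599 °C → 599 + 273.15 = 872.15 K.
T_C = 25 °C → 25 + 273.15 = 298.15 K.
For a reversible engine, η = 1 − T_C/T_H = 1 − 298.15/872.15 = 0.658.

η ≈ 0.658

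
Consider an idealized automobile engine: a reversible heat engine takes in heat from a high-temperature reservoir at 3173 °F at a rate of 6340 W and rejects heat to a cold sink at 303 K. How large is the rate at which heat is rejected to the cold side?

Q̇_C ≈ 952 W

T_H = 3173 °F → (3173 − 32) × 5/9 = 1745.00 °C = 2018.15 K.
For a reversible engine, η = 1 − T_C/T_H = 1 − 303.00/2018.15 = 0.8499.
For a reversible cycle Q_C/Q_H = T_C/T_H, so Q_C = 6340 × 303.00/2018.15 = 952 W.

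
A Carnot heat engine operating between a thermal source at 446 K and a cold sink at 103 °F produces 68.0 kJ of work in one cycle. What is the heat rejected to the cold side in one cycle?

T_C = 103 °F → (103 − 32) × 5/9 = 39.44 °C = 312.59 K.
Carnot efficiency: η = 1 − T_C/T_H = 1 − 312.59/446.00 = 0.2991.
Since Q_C/Q_H = T_C/T_H and Q_H = W/η, Q_C = W·T_C/(T_H − T_C) = 68.0 × 312.59/133.41 = 159.3 kJ.

Q_C ≈ 159.3 kJ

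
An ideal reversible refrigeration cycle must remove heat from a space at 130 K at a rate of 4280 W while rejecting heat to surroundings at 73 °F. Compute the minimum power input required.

T_H = 73 °F → (73 − 32) × 5/9 = 22.78 °C = 295.93 K.
The reversible coefficient of performance is COP_R = T_C/(T_H − T_C) = 130.00/165.93 = 0.7835.
W = Q_C/COP_R = 4280/0.7835 = 5463 W.

Ẇ_in ≈ 5463 W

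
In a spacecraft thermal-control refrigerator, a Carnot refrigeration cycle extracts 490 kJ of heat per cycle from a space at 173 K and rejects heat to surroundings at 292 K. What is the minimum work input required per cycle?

The reversible coefficient of performance is COP_R = T_C/(T_H − T_C) = 173.00/119.00 = 1.4538.
W = Q_C/COP_R = 490/1.4538 = 337.1 kJ.

W_in ≈ 337.1 kJ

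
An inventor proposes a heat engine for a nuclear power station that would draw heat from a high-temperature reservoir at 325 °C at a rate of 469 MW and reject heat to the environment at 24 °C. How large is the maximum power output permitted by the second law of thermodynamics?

Ẇ_max ≈ 236.0 MW

T_H = 325 °C → 325 + 273.15 = 598.15 K.
T_C = 24 °C → 24 + 273.15 = 297.15 K.
The upper bound on efficiency is η_max = 1 − T_C/T_H = 1 − 297.15/598.15 = 0.5032.
W_max = η_max · Q_H = 0.5032 × 469 = 236.0 MW.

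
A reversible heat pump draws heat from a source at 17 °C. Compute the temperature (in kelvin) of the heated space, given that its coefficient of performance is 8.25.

T_H ≈ 330 K

T_C = 17 °C → 17 + 273.15 = 290.15 K.
COP_HP = T_H/(T_H − T_C) ⇒ T_H = T_C·COP_HP/(COP_HP − 1) = 290.15 × 8.25/(8.25 − 1) = 330 K.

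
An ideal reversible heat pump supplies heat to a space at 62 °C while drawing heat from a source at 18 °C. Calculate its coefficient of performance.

COP_HP ≈ 7.617

T_H = 62 °C → 62 + 273.15 = 335.15 K.
T_C = 18 °C → 18 + 273.15 = 291.15 K.
COP_HP = T_H/(T_H − T_C) = 335.15/(335.15 − 291.15) = 7.617.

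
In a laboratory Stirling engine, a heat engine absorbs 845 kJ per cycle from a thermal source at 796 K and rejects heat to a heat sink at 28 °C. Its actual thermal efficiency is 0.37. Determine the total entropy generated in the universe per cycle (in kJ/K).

T_C = 28 °C → 28 + 273.15 = 301.15 K.
W = η·Q_H = 0.37 × 845 = 312.6 kJ, so Q_C = Q_H − W = 532.4 kJ.
The hot reservoir loses entropy Q_H/T_H = 845/796.00 = 1.062 kJ/K; the cold reservoir gains Q_C/T_C = 532.4/301.15 = 1.768 kJ/K.
ΔS_univ = −Q_H/T_H + Q_C/T_C = 0.7062 kJ/K (> 0, since η = 0.37 < η_Carnot = 0.622).

ΔS_univ ≈ 0.7062 kJ/K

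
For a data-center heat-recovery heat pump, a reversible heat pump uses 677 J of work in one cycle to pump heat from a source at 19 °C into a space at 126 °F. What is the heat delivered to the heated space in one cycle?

T_H = 126 °F → (126 − 32) × 5/9 = 52.22 °C = 325.37 K.
T_C = 19 °C → 19 + 273.15 = 292.15 K.
COP_HP = T_H/(T_H − T_C) = 325.37/33.22 = 9.7938.
Q_H = COP_HP · W = 9.7938 × 677 = 6630 J.

Q_H ≈ 6630 J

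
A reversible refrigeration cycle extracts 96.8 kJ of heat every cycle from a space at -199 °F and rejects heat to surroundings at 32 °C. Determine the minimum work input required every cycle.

W_in ≈ 107 kJ

T_H = 32 °C → 32 + 273.15 = 305.15 K.
T_C = -199 °F → (-199 − 32) × 5/9 = -128.33 °C = 144.82 K.
The reversible coefficient of performance is COP_R = T_C/(T_H − T_C) = 144.82/160.33 = 0.9032.
W = Q_C/COP_R = 96.8/0.9032 = 107 kJ.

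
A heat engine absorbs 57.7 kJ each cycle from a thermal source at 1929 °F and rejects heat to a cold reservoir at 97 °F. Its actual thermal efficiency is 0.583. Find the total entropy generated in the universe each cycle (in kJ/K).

T_H = 1929 °F → (1929 − 32) × 5/9 = 1053.89 °C = 1327.04 K.
T_C = 97 °F → (97 − 32) × 5/9 = 36.11 °C = 309.26 K.
W = η·Q_H = 0.583 × 57.7 = 33.64 kJ, so Q_C = Q_H − W = 24.06 kJ.
Entropy balance on the reservoirs: −Q_H/T_H = -0.04348 kJ/K, +Q_C/T_C = 0.07780 kJ/K.
ΔS_univ = −Q_H/T_H + Q_C/T_C = 0.03432 kJ/K (> 0, since η = 0.583 < η_Carnot = 0.767).

ΔS_univ ≈ 0.03432 kJ/K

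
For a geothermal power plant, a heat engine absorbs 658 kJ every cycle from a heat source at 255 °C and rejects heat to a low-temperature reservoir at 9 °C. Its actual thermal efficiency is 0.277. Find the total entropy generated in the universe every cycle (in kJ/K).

ΔS_univ ≈ 0.440 kJ/K

T_H = 255 °C → 255 + 273.15 = 528.15 K.
T_C = 9 °C → 9 + 273.15 = 282.15 K.
W = η·Q_H = 0.277 × 658 = 182.3 kJ, so Q_C = Q_H − W = 475.7 kJ.
Entropy balance on the reservoirs: −Q_H/T_H = -1.246 kJ/K, +Q_C/T_C = 1.686 kJ/K.
ΔS_univ = −Q_H/T_H + Q_C/T_C = 0.440 kJ/K (> 0, since η = 0.277 < η_Carnot = 0.466).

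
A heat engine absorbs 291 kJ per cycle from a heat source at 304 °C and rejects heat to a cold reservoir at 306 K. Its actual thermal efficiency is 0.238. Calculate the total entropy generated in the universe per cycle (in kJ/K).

ΔS_univ ≈ 0.220 kJ/K

T_H = 304 °C → 304 + 273.15 = 577.15 K.
W = η·Q_H = 0.238 × 291 = 69.26 kJ, so Q_C = Q_H − W = 221.7 kJ.
Reservoir entropy changes: ΔS_H = −Q_H/T_H = −291/577.15 = -0.5042 kJ/K and ΔS_C = +Q_C/T_C = 221.7/306.00 = 0.7246 kJ/K.
ΔS_univ = −Q_H/T_H + Q_C/T_C = 0.220 kJ/K (> 0, since η = 0.238 < η_Carnot = 0.470).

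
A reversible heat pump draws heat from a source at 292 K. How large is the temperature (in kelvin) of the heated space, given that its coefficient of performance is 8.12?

T_H ≈ 333 K

COP_HP = T_H/(T_H − T_C) ⇒ T_H = T_C·COP_HP/(COP_HP − 1) = 292.00 × 8.12/(8.12 − 1) = 333 K.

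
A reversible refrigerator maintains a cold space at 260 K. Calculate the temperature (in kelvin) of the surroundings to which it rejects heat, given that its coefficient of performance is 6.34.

COP_R = T_C/(T_H − T_C) ⇒ T_H = T_C·(1 + 1/COP_R) = 260.00 × (1 + 1/6.34) = 301.0 K.

T_H ≈ 301.0 K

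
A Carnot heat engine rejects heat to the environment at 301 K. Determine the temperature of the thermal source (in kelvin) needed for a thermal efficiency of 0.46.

T_H ≈ 557 K

From η = 1 − T_C/T_H, solving for T_H gives T_H = T_C/(1 − η) = 301.00/(1 − 0.46) = 557 K.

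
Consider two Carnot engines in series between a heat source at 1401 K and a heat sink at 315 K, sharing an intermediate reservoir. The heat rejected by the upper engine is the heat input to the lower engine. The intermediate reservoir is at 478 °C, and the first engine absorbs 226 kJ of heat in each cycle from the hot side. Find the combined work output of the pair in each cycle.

W_total ≈ 175.2 kJ

Two reversible stages in series are equivalent to a single Carnot engine between T_H and T_C, so η_total = 1 − T_C/T_H = 1 − 315.00/1401.00 = 0.7752.
W_total = η_total · Q_H = 0.7752 × 226 = 175.2 kJ.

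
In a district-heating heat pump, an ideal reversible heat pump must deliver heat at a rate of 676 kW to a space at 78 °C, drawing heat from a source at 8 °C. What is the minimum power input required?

T_H = 78 °C → 78 + 273.15 = 351.15 K.
T_C = 8 °C → 8 + 273.15 = 281.15 K.
COP_HP = T_H/(T_H − T_C) = 351.15/70.00 = 5.0164.
W = Q_H/COP_HP = 676/5.0164 = 134.8 kW.

Ẇ_in ≈ 134.8 kW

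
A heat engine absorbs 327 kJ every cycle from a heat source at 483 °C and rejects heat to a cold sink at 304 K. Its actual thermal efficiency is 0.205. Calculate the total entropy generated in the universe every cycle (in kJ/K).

T_H = 483 °C → 483 + 273.15 = 756.15 K.
W = η·Q_H = 0.205 × 327 = 67.03 kJ, so Q_C = Q_H − W = 260.0 kJ.
Entropy balance on the reservoirs: −Q_H/T_H = -0.4325 kJ/K, +Q_C/T_C = 0.8551 kJ/K.
ΔS_univ = −Q_H/T_H + Q_C/T_C = 0.423 kJ/K (> 0, since η = 0.205 < η_Carnot = 0.598).

ΔS_univ ≈ 0.423 kJ/K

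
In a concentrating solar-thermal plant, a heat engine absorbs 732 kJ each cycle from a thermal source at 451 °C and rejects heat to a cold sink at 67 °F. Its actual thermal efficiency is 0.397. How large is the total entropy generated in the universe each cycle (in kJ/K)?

T_H = 451 °C → 451 + 273.15 = 724.15 K.
T_C = 67 °F → (67 − 32) × 5/9 = 19.44 °C = 292.59 K.
W = η·Q_H = 0.397 × 732 = 290.6 kJ, so Q_C = Q_H − W = 441.4 kJ.
Reservoir entropy changes: ΔS_H = −Q_H/T_H = −732/724.15 = -1.011 kJ/K and ΔS_C = +Q_C/T_C = 441.4/292.59 = 1.509 kJ/K.
ΔS_univ = −Q_H/T_H + Q_C/T_C = 0.498 kJ/K (> 0, since η = 0.397 < η_Carnot = 0.596).

ΔS_univ ≈ 0.498 kJ/K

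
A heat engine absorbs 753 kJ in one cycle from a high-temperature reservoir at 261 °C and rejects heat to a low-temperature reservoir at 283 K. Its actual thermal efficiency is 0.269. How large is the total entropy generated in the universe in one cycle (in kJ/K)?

T_H = 261 °C → 261 + 273.15 = 534.15 K.
W = η·Q_H = 0.269 × 753 = 202.6 kJ, so Q_C = Q_H − W = 550.4 kJ.
The hot reservoir loses entropy Q_H/T_H = 753/534.15 = 1.410 kJ/K; the cold reservoir gains Q_C/T_C = 550.4/283.00 = 1.945 kJ/K.
ΔS_univ = −Q_H/T_H + Q_C/T_C = 0.535 kJ/K (> 0, since η = 0.269 < η_Carnot = 0.470).

ΔS_univ ≈ 0.535 kJ/K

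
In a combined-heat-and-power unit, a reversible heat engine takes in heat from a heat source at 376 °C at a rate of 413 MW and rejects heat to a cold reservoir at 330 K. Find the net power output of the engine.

Ẇ ≈ 203 MW

T_H = 376 °C → 376 + 273.15 = 649.15 K.
Since the cycle is reversible, η = 1 − T_C/T_H = 1 − 330.00/649.15 = 0.4916.
W = η·Q_H = 0.4916 × 413 = 203 MW.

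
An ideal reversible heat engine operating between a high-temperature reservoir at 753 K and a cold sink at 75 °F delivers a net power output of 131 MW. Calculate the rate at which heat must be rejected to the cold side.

Q̇_C ≈ 85.3 MW

T_C = 75 °F → (75 − 32) × 5/9 = 23.89 °C = 297.04 K.
Since the cycle is reversible, η = 1 − T_C/T_H = 1 − 297.04/753.00 = 0.6055.
Since Q_C/Q_H = T_C/T_H and Q_H = W/η, Q_C = W·T_C/(T_H − T_C) = 131 × 297.04/455.96 = 85.3 MW.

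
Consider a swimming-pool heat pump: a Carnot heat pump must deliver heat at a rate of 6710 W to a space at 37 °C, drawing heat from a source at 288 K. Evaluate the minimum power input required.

T_H = 37 °C → 37 + 273.15 = 310.15 K.
For a reversible heat pump, COP_HP = T_H/(T_H − T_C) = 310.15/22.15 = 14.0023.
W = Q_H/COP_HP = 6710/14.0023 = 479.2 W.

Ẇ_in ≈ 479.2 W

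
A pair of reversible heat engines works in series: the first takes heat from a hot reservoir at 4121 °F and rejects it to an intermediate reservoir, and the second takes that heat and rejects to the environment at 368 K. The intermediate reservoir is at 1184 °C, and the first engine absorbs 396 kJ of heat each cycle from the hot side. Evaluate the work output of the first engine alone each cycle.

W₁ ≈ 169 kJ

T_H = 4121 °F → (4121 − 32) × 5/9 = 2271.67 °C = 2544.82 K.
T_m = 1184 °C → 1184 + 273.15 = 1457.15 K.
First-stage efficiency η₁ = 1 − T_m/T_H = 1 − 1457.15/2544.82 = 0.4274.
W₁ = η₁·Q_H = 0.4274 × 396 = 169 kJ.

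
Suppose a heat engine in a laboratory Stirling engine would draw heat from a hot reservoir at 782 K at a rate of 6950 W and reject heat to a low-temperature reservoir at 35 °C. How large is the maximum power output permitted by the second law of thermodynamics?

Ẇ_max ≈ 4211 W

T_C = 35 °C → 35 + 273.15 = 308.15 K.
The second-law ceiling is the Carnot efficiency, η_max = 1 − T_C/T_H = 1 − 308.15/782.00 = 0.6059.
W_max = η_max · Q_H = 0.6059 × 6950 = 4211 W.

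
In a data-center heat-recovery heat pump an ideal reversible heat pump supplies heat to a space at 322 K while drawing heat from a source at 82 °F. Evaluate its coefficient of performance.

COP_HP ≈ 15.28

T_C = 82 °F → (82 − 32) × 5/9 = 27.78 °C = 300.93 K.
COP_HP = T_H/(T_H − T_C) = 322.00/(322.00 − 300.93) = 15.28.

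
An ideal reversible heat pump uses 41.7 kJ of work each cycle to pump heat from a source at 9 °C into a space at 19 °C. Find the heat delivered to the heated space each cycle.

Q_H ≈ 1220 kJ

T_H = 19 °C → 19 + 273.15 = 292.15 K.
T_C = 9 °C → 9 + 273.15 = 282.15 K.
COP_HP = T_H/(T_H − T_C) = 292.15/10.00 = 29.2150.
Q_H = COP_HP · W = 29.2150 × 41.7 = 1220 kJ.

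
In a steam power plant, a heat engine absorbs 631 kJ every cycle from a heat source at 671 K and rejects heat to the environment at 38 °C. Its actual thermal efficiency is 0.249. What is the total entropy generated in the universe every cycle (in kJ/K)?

T_C = 38 °C → 38 + 273.15 = 311.15 K.
W = η·Q_H = 0.249 × 631 = 157.1 kJ, so Q_C = Q_H − W = 473.9 kJ.
Reservoir entropy changes: ΔS_H = −Q_H/T_H = −631/671.00 = -0.9404 kJ/K and ΔS_C = +Q_C/T_C = 473.9/311.15 = 1.523 kJ/K.
ΔS_univ = −Q_H/T_H + Q_C/T_C = 0.583 kJ/K (> 0, since η = 0.249 < η_Carnot = 0.536).

ΔS_univ ≈ 0.583 kJ/K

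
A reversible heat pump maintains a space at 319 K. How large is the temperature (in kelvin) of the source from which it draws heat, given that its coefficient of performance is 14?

T_C ≈ 296 K

COP_HP = T_H/(T_H − T_C) ⇒ T_C = T_H·(COP_HP − 1)/COP_HP = 319.00 × (14 − 1)/14 = 296 K.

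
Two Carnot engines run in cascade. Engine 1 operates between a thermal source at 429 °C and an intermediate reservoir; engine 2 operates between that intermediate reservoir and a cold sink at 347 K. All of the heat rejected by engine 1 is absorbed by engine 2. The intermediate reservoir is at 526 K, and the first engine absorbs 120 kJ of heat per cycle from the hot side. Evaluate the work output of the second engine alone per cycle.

W₂ ≈ 30.6 kJ

T_H = 429 °C → 429 + 273.15 = 702.15 K.
Heat entering the second stage: Q_m = Q_H·(T_m/T_H) = 120 × 526.00/702.15 = 89.9 kJ.
Second-stage efficiency η₂ = 1 − T_C/T_m = 1 − 347.00/526.00 = 0.3403, so W₂ = η₂·Q_m = 30.6 kJ.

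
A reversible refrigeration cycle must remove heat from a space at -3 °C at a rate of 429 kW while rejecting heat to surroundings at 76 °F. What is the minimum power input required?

T_H = 76 °F → (76 − 32) × 5/9 = 24.44 °C = 297.59 K.
T_C = -3 °C → -3 + 273.15 = 270.15 K.
The reversible coefficient of performance is COP_R = T_C/(T_H − T_C) = 270.15/27.44 = 9.8435.
W = Q_C/COP_R = 429/9.8435 = 43.58 kW.

Ẇ_in ≈ 43.58 kW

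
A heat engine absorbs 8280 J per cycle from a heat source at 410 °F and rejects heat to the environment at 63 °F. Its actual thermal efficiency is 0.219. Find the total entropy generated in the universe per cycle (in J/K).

ΔS_univ ≈ 5.13 J/K

T_H = 410 °F → (410 − 32) × 5/9 = 210.00 °C = 483.15 K.
T_C = 63 °F → (63 − 32) × 5/9 = 17.22 °C = 290.37 K.
W = η·Q_H = 0.219 × 8280 = 1813 J, so Q_C = Q_H − W = 6467 J.
The hot reservoir loses entropy Q_H/T_H = 8280/483.15 = 17.14 J/K; the cold reservoir gains Q_C/T_C = 6467/290.37 = 22.27 J/K.
ΔS_univ = −Q_H/T_H + Q_C/T_C = 5.13 J/K (> 0, since η = 0.219 < η_Carnot = 0.399).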